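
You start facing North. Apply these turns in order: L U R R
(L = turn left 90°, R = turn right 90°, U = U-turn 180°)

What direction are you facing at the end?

Start: North
  L (left (90° counter-clockwise)) -> West
  U (U-turn (180°)) -> East
  R (right (90° clockwise)) -> South
  R (right (90° clockwise)) -> West
Final: West

Answer: Final heading: West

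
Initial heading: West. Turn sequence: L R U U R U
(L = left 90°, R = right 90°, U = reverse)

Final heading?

Start: West
  L (left (90° counter-clockwise)) -> South
  R (right (90° clockwise)) -> West
  U (U-turn (180°)) -> East
  U (U-turn (180°)) -> West
  R (right (90° clockwise)) -> North
  U (U-turn (180°)) -> South
Final: South

Answer: Final heading: South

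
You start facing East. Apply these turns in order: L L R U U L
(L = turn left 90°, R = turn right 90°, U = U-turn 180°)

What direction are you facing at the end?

Start: East
  L (left (90° counter-clockwise)) -> North
  L (left (90° counter-clockwise)) -> West
  R (right (90° clockwise)) -> North
  U (U-turn (180°)) -> South
  U (U-turn (180°)) -> North
  L (left (90° counter-clockwise)) -> West
Final: West

Answer: Final heading: West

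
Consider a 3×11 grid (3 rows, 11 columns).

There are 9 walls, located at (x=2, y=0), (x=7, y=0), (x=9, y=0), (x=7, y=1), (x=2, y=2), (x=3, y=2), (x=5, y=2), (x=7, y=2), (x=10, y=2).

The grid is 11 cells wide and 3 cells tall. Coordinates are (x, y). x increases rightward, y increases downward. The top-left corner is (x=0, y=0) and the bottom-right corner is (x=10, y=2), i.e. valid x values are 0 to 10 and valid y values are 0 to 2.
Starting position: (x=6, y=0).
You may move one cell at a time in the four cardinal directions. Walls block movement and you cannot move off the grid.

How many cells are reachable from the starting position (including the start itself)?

BFS flood-fill from (x=6, y=0):
  Distance 0: (x=6, y=0)
  Distance 1: (x=5, y=0), (x=6, y=1)
  Distance 2: (x=4, y=0), (x=5, y=1), (x=6, y=2)
  Distance 3: (x=3, y=0), (x=4, y=1)
  Distance 4: (x=3, y=1), (x=4, y=2)
  Distance 5: (x=2, y=1)
  Distance 6: (x=1, y=1)
  Distance 7: (x=1, y=0), (x=0, y=1), (x=1, y=2)
  Distance 8: (x=0, y=0), (x=0, y=2)
Total reachable: 17 (grid has 24 open cells total)

Answer: Reachable cells: 17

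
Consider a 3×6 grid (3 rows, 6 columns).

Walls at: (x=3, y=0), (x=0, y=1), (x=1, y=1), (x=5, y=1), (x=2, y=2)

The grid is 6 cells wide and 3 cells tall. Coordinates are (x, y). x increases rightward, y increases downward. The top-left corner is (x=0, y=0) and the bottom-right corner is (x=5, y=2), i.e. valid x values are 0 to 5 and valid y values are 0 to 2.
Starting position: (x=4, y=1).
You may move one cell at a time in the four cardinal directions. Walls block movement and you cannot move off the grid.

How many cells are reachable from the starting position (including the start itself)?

Answer: Reachable cells: 11

Derivation:
BFS flood-fill from (x=4, y=1):
  Distance 0: (x=4, y=1)
  Distance 1: (x=4, y=0), (x=3, y=1), (x=4, y=2)
  Distance 2: (x=5, y=0), (x=2, y=1), (x=3, y=2), (x=5, y=2)
  Distance 3: (x=2, y=0)
  Distance 4: (x=1, y=0)
  Distance 5: (x=0, y=0)
Total reachable: 11 (grid has 13 open cells total)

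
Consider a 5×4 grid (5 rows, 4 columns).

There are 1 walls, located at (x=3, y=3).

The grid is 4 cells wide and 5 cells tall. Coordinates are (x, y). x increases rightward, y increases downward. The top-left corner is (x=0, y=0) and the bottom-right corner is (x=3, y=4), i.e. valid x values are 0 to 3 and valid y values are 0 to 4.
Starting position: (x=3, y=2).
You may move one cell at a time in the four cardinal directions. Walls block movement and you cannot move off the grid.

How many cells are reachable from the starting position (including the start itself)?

BFS flood-fill from (x=3, y=2):
  Distance 0: (x=3, y=2)
  Distance 1: (x=3, y=1), (x=2, y=2)
  Distance 2: (x=3, y=0), (x=2, y=1), (x=1, y=2), (x=2, y=3)
  Distance 3: (x=2, y=0), (x=1, y=1), (x=0, y=2), (x=1, y=3), (x=2, y=4)
  Distance 4: (x=1, y=0), (x=0, y=1), (x=0, y=3), (x=1, y=4), (x=3, y=4)
  Distance 5: (x=0, y=0), (x=0, y=4)
Total reachable: 19 (grid has 19 open cells total)

Answer: Reachable cells: 19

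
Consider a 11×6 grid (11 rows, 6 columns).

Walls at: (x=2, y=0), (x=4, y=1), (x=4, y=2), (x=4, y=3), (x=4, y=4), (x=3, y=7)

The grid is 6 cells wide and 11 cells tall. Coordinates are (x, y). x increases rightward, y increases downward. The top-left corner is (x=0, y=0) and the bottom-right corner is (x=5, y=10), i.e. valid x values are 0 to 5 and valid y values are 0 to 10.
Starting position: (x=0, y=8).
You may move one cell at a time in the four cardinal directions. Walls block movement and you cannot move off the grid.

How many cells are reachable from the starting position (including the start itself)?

Answer: Reachable cells: 60

Derivation:
BFS flood-fill from (x=0, y=8):
  Distance 0: (x=0, y=8)
  Distance 1: (x=0, y=7), (x=1, y=8), (x=0, y=9)
  Distance 2: (x=0, y=6), (x=1, y=7), (x=2, y=8), (x=1, y=9), (x=0, y=10)
  Distance 3: (x=0, y=5), (x=1, y=6), (x=2, y=7), (x=3, y=8), (x=2, y=9), (x=1, y=10)
  Distance 4: (x=0, y=4), (x=1, y=5), (x=2, y=6), (x=4, y=8), (x=3, y=9), (x=2, y=10)
  Distance 5: (x=0, y=3), (x=1, y=4), (x=2, y=5), (x=3, y=6), (x=4, y=7), (x=5, y=8), (x=4, y=9), (x=3, y=10)
  Distance 6: (x=0, y=2), (x=1, y=3), (x=2, y=4), (x=3, y=5), (x=4, y=6), (x=5, y=7), (x=5, y=9), (x=4, y=10)
  Distance 7: (x=0, y=1), (x=1, y=2), (x=2, y=3), (x=3, y=4), (x=4, y=5), (x=5, y=6), (x=5, y=10)
  Distance 8: (x=0, y=0), (x=1, y=1), (x=2, y=2), (x=3, y=3), (x=5, y=5)
  Distance 9: (x=1, y=0), (x=2, y=1), (x=3, y=2), (x=5, y=4)
  Distance 10: (x=3, y=1), (x=5, y=3)
  Distance 11: (x=3, y=0), (x=5, y=2)
  Distance 12: (x=4, y=0), (x=5, y=1)
  Distance 13: (x=5, y=0)
Total reachable: 60 (grid has 60 open cells total)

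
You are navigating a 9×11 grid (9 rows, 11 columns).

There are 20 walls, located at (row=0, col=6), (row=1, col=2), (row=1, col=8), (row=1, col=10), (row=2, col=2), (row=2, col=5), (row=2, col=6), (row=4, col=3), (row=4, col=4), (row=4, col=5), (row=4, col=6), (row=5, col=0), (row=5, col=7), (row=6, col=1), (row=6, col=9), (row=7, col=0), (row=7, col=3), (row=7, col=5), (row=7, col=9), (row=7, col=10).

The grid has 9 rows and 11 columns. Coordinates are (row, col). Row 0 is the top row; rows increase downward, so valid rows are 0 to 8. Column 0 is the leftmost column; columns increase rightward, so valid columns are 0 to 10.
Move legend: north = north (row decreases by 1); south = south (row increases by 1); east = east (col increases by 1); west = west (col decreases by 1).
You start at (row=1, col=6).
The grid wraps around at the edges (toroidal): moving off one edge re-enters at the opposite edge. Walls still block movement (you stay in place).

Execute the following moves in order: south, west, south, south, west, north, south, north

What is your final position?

Start: (row=1, col=6)
  south (south): blocked, stay at (row=1, col=6)
  west (west): (row=1, col=6) -> (row=1, col=5)
  south (south): blocked, stay at (row=1, col=5)
  south (south): blocked, stay at (row=1, col=5)
  west (west): (row=1, col=5) -> (row=1, col=4)
  north (north): (row=1, col=4) -> (row=0, col=4)
  south (south): (row=0, col=4) -> (row=1, col=4)
  north (north): (row=1, col=4) -> (row=0, col=4)
Final: (row=0, col=4)

Answer: Final position: (row=0, col=4)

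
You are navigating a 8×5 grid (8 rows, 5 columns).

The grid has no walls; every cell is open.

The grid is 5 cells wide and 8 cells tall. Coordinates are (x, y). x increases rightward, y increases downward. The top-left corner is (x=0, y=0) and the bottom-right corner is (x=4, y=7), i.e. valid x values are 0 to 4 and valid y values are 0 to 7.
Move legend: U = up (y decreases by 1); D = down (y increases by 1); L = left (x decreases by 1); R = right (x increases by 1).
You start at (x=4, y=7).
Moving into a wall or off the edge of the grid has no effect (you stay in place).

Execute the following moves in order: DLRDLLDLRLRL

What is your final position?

Answer: Final position: (x=1, y=7)

Derivation:
Start: (x=4, y=7)
  D (down): blocked, stay at (x=4, y=7)
  L (left): (x=4, y=7) -> (x=3, y=7)
  R (right): (x=3, y=7) -> (x=4, y=7)
  D (down): blocked, stay at (x=4, y=7)
  L (left): (x=4, y=7) -> (x=3, y=7)
  L (left): (x=3, y=7) -> (x=2, y=7)
  D (down): blocked, stay at (x=2, y=7)
  L (left): (x=2, y=7) -> (x=1, y=7)
  R (right): (x=1, y=7) -> (x=2, y=7)
  L (left): (x=2, y=7) -> (x=1, y=7)
  R (right): (x=1, y=7) -> (x=2, y=7)
  L (left): (x=2, y=7) -> (x=1, y=7)
Final: (x=1, y=7)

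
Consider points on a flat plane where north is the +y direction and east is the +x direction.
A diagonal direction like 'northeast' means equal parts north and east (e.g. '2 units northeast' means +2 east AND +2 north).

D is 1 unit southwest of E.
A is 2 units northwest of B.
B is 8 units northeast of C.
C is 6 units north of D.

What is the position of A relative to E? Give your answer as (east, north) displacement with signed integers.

Place E at the origin (east=0, north=0).
  D is 1 unit southwest of E: delta (east=-1, north=-1); D at (east=-1, north=-1).
  C is 6 units north of D: delta (east=+0, north=+6); C at (east=-1, north=5).
  B is 8 units northeast of C: delta (east=+8, north=+8); B at (east=7, north=13).
  A is 2 units northwest of B: delta (east=-2, north=+2); A at (east=5, north=15).
Therefore A relative to E: (east=5, north=15).

Answer: A is at (east=5, north=15) relative to E.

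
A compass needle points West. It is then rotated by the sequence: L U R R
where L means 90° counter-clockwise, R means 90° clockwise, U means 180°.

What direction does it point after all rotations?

Start: West
  L (left (90° counter-clockwise)) -> South
  U (U-turn (180°)) -> North
  R (right (90° clockwise)) -> East
  R (right (90° clockwise)) -> South
Final: South

Answer: Final heading: South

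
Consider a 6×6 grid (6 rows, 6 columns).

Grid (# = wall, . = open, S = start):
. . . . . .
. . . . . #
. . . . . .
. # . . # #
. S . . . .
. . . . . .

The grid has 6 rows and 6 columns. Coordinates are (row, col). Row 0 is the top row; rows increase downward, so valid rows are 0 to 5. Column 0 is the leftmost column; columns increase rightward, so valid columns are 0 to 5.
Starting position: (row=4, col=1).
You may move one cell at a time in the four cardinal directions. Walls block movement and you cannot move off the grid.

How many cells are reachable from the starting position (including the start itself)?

BFS flood-fill from (row=4, col=1):
  Distance 0: (row=4, col=1)
  Distance 1: (row=4, col=0), (row=4, col=2), (row=5, col=1)
  Distance 2: (row=3, col=0), (row=3, col=2), (row=4, col=3), (row=5, col=0), (row=5, col=2)
  Distance 3: (row=2, col=0), (row=2, col=2), (row=3, col=3), (row=4, col=4), (row=5, col=3)
  Distance 4: (row=1, col=0), (row=1, col=2), (row=2, col=1), (row=2, col=3), (row=4, col=5), (row=5, col=4)
  Distance 5: (row=0, col=0), (row=0, col=2), (row=1, col=1), (row=1, col=3), (row=2, col=4), (row=5, col=5)
  Distance 6: (row=0, col=1), (row=0, col=3), (row=1, col=4), (row=2, col=5)
  Distance 7: (row=0, col=4)
  Distance 8: (row=0, col=5)
Total reachable: 32 (grid has 32 open cells total)

Answer: Reachable cells: 32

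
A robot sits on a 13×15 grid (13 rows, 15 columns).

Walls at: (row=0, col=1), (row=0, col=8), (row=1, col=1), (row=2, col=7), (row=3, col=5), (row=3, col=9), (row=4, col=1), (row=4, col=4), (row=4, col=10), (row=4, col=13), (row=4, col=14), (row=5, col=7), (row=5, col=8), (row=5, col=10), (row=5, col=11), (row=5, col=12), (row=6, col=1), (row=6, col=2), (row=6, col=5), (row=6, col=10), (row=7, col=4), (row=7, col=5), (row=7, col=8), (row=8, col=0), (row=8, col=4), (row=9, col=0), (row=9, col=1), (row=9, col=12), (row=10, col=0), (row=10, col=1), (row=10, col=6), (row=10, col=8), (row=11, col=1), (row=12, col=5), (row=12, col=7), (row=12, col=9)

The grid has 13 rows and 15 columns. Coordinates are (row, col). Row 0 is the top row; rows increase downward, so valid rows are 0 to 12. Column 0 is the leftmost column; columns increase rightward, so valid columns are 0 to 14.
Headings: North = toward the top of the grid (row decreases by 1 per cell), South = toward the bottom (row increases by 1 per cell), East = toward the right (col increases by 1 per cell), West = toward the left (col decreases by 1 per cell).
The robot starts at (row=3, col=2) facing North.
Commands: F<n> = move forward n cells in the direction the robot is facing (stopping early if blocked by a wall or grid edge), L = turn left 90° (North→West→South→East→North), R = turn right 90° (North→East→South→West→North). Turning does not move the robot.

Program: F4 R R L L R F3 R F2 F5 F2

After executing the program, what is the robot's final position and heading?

Answer: Final position: (row=2, col=5), facing South

Derivation:
Start: (row=3, col=2), facing North
  F4: move forward 3/4 (blocked), now at (row=0, col=2)
  R: turn right, now facing East
  R: turn right, now facing South
  L: turn left, now facing East
  L: turn left, now facing North
  R: turn right, now facing East
  F3: move forward 3, now at (row=0, col=5)
  R: turn right, now facing South
  F2: move forward 2, now at (row=2, col=5)
  F5: move forward 0/5 (blocked), now at (row=2, col=5)
  F2: move forward 0/2 (blocked), now at (row=2, col=5)
Final: (row=2, col=5), facing South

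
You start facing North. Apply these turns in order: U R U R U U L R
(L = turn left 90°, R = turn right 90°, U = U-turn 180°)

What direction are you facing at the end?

Answer: Final heading: South

Derivation:
Start: North
  U (U-turn (180°)) -> South
  R (right (90° clockwise)) -> West
  U (U-turn (180°)) -> East
  R (right (90° clockwise)) -> South
  U (U-turn (180°)) -> North
  U (U-turn (180°)) -> South
  L (left (90° counter-clockwise)) -> East
  R (right (90° clockwise)) -> South
Final: South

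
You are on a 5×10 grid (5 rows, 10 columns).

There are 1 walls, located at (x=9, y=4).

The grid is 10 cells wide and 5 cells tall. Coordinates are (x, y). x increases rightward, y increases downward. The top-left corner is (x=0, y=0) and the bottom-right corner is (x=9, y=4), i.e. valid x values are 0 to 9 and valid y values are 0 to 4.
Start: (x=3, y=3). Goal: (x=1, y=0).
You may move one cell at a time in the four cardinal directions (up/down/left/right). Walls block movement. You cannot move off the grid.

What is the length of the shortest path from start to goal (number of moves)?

Answer: Shortest path length: 5

Derivation:
BFS from (x=3, y=3) until reaching (x=1, y=0):
  Distance 0: (x=3, y=3)
  Distance 1: (x=3, y=2), (x=2, y=3), (x=4, y=3), (x=3, y=4)
  Distance 2: (x=3, y=1), (x=2, y=2), (x=4, y=2), (x=1, y=3), (x=5, y=3), (x=2, y=4), (x=4, y=4)
  Distance 3: (x=3, y=0), (x=2, y=1), (x=4, y=1), (x=1, y=2), (x=5, y=2), (x=0, y=3), (x=6, y=3), (x=1, y=4), (x=5, y=4)
  Distance 4: (x=2, y=0), (x=4, y=0), (x=1, y=1), (x=5, y=1), (x=0, y=2), (x=6, y=2), (x=7, y=3), (x=0, y=4), (x=6, y=4)
  Distance 5: (x=1, y=0), (x=5, y=0), (x=0, y=1), (x=6, y=1), (x=7, y=2), (x=8, y=3), (x=7, y=4)  <- goal reached here
One shortest path (5 moves): (x=3, y=3) -> (x=2, y=3) -> (x=1, y=3) -> (x=1, y=2) -> (x=1, y=1) -> (x=1, y=0)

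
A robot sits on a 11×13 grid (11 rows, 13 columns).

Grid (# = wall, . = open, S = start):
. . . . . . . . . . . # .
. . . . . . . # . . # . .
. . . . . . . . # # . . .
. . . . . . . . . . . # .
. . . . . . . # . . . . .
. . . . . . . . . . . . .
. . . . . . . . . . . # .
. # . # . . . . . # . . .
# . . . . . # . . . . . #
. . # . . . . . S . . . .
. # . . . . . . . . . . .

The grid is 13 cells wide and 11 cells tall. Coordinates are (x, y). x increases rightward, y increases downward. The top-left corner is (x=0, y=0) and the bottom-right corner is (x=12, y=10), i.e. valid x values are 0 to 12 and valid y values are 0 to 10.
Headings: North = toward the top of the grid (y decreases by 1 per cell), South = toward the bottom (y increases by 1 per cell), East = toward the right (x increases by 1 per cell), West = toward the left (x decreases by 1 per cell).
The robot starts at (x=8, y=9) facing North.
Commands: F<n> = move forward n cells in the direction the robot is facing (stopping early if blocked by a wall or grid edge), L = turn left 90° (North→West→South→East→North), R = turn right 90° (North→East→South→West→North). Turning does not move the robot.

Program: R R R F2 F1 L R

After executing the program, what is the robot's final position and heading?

Answer: Final position: (x=5, y=9), facing West

Derivation:
Start: (x=8, y=9), facing North
  R: turn right, now facing East
  R: turn right, now facing South
  R: turn right, now facing West
  F2: move forward 2, now at (x=6, y=9)
  F1: move forward 1, now at (x=5, y=9)
  L: turn left, now facing South
  R: turn right, now facing West
Final: (x=5, y=9), facing West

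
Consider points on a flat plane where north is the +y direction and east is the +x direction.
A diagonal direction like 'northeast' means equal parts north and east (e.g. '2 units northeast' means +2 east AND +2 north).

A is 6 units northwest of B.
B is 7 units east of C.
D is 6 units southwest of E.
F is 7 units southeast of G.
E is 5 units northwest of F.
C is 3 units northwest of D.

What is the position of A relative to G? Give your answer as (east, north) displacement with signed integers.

Answer: A is at (east=-6, north=1) relative to G.

Derivation:
Place G at the origin (east=0, north=0).
  F is 7 units southeast of G: delta (east=+7, north=-7); F at (east=7, north=-7).
  E is 5 units northwest of F: delta (east=-5, north=+5); E at (east=2, north=-2).
  D is 6 units southwest of E: delta (east=-6, north=-6); D at (east=-4, north=-8).
  C is 3 units northwest of D: delta (east=-3, north=+3); C at (east=-7, north=-5).
  B is 7 units east of C: delta (east=+7, north=+0); B at (east=0, north=-5).
  A is 6 units northwest of B: delta (east=-6, north=+6); A at (east=-6, north=1).
Therefore A relative to G: (east=-6, north=1).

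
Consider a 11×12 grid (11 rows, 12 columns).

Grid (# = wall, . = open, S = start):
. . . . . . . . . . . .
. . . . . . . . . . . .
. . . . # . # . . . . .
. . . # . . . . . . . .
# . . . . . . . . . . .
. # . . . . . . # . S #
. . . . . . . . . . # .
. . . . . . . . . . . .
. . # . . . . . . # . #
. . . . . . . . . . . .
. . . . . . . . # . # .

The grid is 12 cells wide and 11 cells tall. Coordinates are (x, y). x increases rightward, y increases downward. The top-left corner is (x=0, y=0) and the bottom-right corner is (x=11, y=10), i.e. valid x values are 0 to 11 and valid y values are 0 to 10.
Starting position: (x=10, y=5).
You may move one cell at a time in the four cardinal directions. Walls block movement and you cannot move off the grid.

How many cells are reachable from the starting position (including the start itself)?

BFS flood-fill from (x=10, y=5):
  Distance 0: (x=10, y=5)
  Distance 1: (x=10, y=4), (x=9, y=5)
  Distance 2: (x=10, y=3), (x=9, y=4), (x=11, y=4), (x=9, y=6)
  Distance 3: (x=10, y=2), (x=9, y=3), (x=11, y=3), (x=8, y=4), (x=8, y=6), (x=9, y=7)
  Distance 4: (x=10, y=1), (x=9, y=2), (x=11, y=2), (x=8, y=3), (x=7, y=4), (x=7, y=6), (x=8, y=7), (x=10, y=7)
  Distance 5: (x=10, y=0), (x=9, y=1), (x=11, y=1), (x=8, y=2), (x=7, y=3), (x=6, y=4), (x=7, y=5), (x=6, y=6), (x=7, y=7), (x=11, y=7), (x=8, y=8), (x=10, y=8)
  Distance 6: (x=9, y=0), (x=11, y=0), (x=8, y=1), (x=7, y=2), (x=6, y=3), (x=5, y=4), (x=6, y=5), (x=5, y=6), (x=11, y=6), (x=6, y=7), (x=7, y=8), (x=8, y=9), (x=10, y=9)
  Distance 7: (x=8, y=0), (x=7, y=1), (x=5, y=3), (x=4, y=4), (x=5, y=5), (x=4, y=6), (x=5, y=7), (x=6, y=8), (x=7, y=9), (x=9, y=9), (x=11, y=9)
  Distance 8: (x=7, y=0), (x=6, y=1), (x=5, y=2), (x=4, y=3), (x=3, y=4), (x=4, y=5), (x=3, y=6), (x=4, y=7), (x=5, y=8), (x=6, y=9), (x=7, y=10), (x=9, y=10), (x=11, y=10)
  Distance 9: (x=6, y=0), (x=5, y=1), (x=2, y=4), (x=3, y=5), (x=2, y=6), (x=3, y=7), (x=4, y=8), (x=5, y=9), (x=6, y=10)
  Distance 10: (x=5, y=0), (x=4, y=1), (x=2, y=3), (x=1, y=4), (x=2, y=5), (x=1, y=6), (x=2, y=7), (x=3, y=8), (x=4, y=9), (x=5, y=10)
  Distance 11: (x=4, y=0), (x=3, y=1), (x=2, y=2), (x=1, y=3), (x=0, y=6), (x=1, y=7), (x=3, y=9), (x=4, y=10)
  Distance 12: (x=3, y=0), (x=2, y=1), (x=1, y=2), (x=3, y=2), (x=0, y=3), (x=0, y=5), (x=0, y=7), (x=1, y=8), (x=2, y=9), (x=3, y=10)
  Distance 13: (x=2, y=0), (x=1, y=1), (x=0, y=2), (x=0, y=8), (x=1, y=9), (x=2, y=10)
  Distance 14: (x=1, y=0), (x=0, y=1), (x=0, y=9), (x=1, y=10)
  Distance 15: (x=0, y=0), (x=0, y=10)
Total reachable: 119 (grid has 119 open cells total)

Answer: Reachable cells: 119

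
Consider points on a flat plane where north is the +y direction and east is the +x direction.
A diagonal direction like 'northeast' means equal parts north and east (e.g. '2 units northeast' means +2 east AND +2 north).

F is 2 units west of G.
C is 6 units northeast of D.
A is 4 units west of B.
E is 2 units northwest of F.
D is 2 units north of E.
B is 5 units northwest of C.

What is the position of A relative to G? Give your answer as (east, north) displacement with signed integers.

Answer: A is at (east=-7, north=15) relative to G.

Derivation:
Place G at the origin (east=0, north=0).
  F is 2 units west of G: delta (east=-2, north=+0); F at (east=-2, north=0).
  E is 2 units northwest of F: delta (east=-2, north=+2); E at (east=-4, north=2).
  D is 2 units north of E: delta (east=+0, north=+2); D at (east=-4, north=4).
  C is 6 units northeast of D: delta (east=+6, north=+6); C at (east=2, north=10).
  B is 5 units northwest of C: delta (east=-5, north=+5); B at (east=-3, north=15).
  A is 4 units west of B: delta (east=-4, north=+0); A at (east=-7, north=15).
Therefore A relative to G: (east=-7, north=15).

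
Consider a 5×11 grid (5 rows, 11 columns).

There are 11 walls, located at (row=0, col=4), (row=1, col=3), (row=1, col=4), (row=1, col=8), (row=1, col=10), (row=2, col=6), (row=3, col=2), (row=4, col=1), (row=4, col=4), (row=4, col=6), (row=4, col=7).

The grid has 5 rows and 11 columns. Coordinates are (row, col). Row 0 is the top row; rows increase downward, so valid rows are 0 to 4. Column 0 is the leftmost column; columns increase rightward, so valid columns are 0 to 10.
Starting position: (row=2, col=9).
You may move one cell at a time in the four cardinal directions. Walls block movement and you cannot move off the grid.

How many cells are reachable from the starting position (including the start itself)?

Answer: Reachable cells: 44

Derivation:
BFS flood-fill from (row=2, col=9):
  Distance 0: (row=2, col=9)
  Distance 1: (row=1, col=9), (row=2, col=8), (row=2, col=10), (row=3, col=9)
  Distance 2: (row=0, col=9), (row=2, col=7), (row=3, col=8), (row=3, col=10), (row=4, col=9)
  Distance 3: (row=0, col=8), (row=0, col=10), (row=1, col=7), (row=3, col=7), (row=4, col=8), (row=4, col=10)
  Distance 4: (row=0, col=7), (row=1, col=6), (row=3, col=6)
  Distance 5: (row=0, col=6), (row=1, col=5), (row=3, col=5)
  Distance 6: (row=0, col=5), (row=2, col=5), (row=3, col=4), (row=4, col=5)
  Distance 7: (row=2, col=4), (row=3, col=3)
  Distance 8: (row=2, col=3), (row=4, col=3)
  Distance 9: (row=2, col=2), (row=4, col=2)
  Distance 10: (row=1, col=2), (row=2, col=1)
  Distance 11: (row=0, col=2), (row=1, col=1), (row=2, col=0), (row=3, col=1)
  Distance 12: (row=0, col=1), (row=0, col=3), (row=1, col=0), (row=3, col=0)
  Distance 13: (row=0, col=0), (row=4, col=0)
Total reachable: 44 (grid has 44 open cells total)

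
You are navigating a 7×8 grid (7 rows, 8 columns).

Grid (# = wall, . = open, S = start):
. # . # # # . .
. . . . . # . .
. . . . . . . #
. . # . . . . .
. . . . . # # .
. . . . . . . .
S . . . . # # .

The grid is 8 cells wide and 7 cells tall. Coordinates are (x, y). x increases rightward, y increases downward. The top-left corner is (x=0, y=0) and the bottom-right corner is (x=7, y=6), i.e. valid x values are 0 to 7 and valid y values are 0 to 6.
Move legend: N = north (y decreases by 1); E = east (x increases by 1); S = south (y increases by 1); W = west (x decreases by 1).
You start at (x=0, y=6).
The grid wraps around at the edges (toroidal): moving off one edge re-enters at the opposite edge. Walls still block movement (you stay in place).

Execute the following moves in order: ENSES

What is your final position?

Answer: Final position: (x=2, y=0)

Derivation:
Start: (x=0, y=6)
  E (east): (x=0, y=6) -> (x=1, y=6)
  N (north): (x=1, y=6) -> (x=1, y=5)
  S (south): (x=1, y=5) -> (x=1, y=6)
  E (east): (x=1, y=6) -> (x=2, y=6)
  S (south): (x=2, y=6) -> (x=2, y=0)
Final: (x=2, y=0)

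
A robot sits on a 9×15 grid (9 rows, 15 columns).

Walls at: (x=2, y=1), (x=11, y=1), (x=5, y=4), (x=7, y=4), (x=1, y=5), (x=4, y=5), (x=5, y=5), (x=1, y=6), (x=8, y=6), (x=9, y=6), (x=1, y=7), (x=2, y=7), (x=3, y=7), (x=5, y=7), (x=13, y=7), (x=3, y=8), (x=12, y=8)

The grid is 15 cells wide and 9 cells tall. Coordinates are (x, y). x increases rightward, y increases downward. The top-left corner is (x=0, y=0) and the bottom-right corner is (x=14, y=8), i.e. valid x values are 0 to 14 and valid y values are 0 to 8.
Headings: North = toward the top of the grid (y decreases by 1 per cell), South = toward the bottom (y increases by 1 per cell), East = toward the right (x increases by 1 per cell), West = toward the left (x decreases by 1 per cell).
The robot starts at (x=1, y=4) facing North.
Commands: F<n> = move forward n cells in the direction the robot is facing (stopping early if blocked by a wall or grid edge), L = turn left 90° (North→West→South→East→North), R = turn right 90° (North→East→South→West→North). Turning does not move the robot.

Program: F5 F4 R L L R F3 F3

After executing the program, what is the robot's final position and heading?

Answer: Final position: (x=1, y=0), facing North

Derivation:
Start: (x=1, y=4), facing North
  F5: move forward 4/5 (blocked), now at (x=1, y=0)
  F4: move forward 0/4 (blocked), now at (x=1, y=0)
  R: turn right, now facing East
  L: turn left, now facing North
  L: turn left, now facing West
  R: turn right, now facing North
  F3: move forward 0/3 (blocked), now at (x=1, y=0)
  F3: move forward 0/3 (blocked), now at (x=1, y=0)
Final: (x=1, y=0), facing North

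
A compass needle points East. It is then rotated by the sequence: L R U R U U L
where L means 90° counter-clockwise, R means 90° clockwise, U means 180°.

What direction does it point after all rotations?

Answer: Final heading: West

Derivation:
Start: East
  L (left (90° counter-clockwise)) -> North
  R (right (90° clockwise)) -> East
  U (U-turn (180°)) -> West
  R (right (90° clockwise)) -> North
  U (U-turn (180°)) -> South
  U (U-turn (180°)) -> North
  L (left (90° counter-clockwise)) -> West
Final: West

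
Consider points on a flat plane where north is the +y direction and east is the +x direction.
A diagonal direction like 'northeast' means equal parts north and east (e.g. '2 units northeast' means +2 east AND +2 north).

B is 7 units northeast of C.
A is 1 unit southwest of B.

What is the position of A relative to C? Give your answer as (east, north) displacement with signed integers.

Place C at the origin (east=0, north=0).
  B is 7 units northeast of C: delta (east=+7, north=+7); B at (east=7, north=7).
  A is 1 unit southwest of B: delta (east=-1, north=-1); A at (east=6, north=6).
Therefore A relative to C: (east=6, north=6).

Answer: A is at (east=6, north=6) relative to C.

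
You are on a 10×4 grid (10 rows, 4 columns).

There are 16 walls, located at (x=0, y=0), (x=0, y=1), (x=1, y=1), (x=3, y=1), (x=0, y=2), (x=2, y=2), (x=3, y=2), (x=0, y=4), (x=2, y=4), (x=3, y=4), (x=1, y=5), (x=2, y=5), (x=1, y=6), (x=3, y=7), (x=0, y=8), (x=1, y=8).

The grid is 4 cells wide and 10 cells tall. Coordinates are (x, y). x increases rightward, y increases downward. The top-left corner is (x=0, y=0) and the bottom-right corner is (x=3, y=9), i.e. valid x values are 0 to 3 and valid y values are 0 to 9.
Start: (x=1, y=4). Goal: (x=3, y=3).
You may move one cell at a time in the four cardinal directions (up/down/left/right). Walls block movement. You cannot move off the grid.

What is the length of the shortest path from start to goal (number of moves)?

Answer: Shortest path length: 3

Derivation:
BFS from (x=1, y=4) until reaching (x=3, y=3):
  Distance 0: (x=1, y=4)
  Distance 1: (x=1, y=3)
  Distance 2: (x=1, y=2), (x=0, y=3), (x=2, y=3)
  Distance 3: (x=3, y=3)  <- goal reached here
One shortest path (3 moves): (x=1, y=4) -> (x=1, y=3) -> (x=2, y=3) -> (x=3, y=3)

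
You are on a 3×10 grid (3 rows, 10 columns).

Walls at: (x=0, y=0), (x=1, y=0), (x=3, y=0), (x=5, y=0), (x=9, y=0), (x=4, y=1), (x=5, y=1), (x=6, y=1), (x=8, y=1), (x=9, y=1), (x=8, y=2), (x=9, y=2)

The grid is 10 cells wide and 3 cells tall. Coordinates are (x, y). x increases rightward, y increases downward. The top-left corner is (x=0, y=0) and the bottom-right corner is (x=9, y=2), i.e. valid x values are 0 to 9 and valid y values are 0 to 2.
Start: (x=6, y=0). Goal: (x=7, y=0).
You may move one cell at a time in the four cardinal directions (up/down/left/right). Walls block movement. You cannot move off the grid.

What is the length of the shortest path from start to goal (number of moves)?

Answer: Shortest path length: 1

Derivation:
BFS from (x=6, y=0) until reaching (x=7, y=0):
  Distance 0: (x=6, y=0)
  Distance 1: (x=7, y=0)  <- goal reached here
One shortest path (1 moves): (x=6, y=0) -> (x=7, y=0)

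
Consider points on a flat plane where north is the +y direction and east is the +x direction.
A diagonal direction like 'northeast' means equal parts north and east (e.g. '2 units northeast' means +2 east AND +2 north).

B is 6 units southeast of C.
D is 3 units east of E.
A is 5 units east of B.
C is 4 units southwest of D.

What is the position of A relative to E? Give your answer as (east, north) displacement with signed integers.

Answer: A is at (east=10, north=-10) relative to E.

Derivation:
Place E at the origin (east=0, north=0).
  D is 3 units east of E: delta (east=+3, north=+0); D at (east=3, north=0).
  C is 4 units southwest of D: delta (east=-4, north=-4); C at (east=-1, north=-4).
  B is 6 units southeast of C: delta (east=+6, north=-6); B at (east=5, north=-10).
  A is 5 units east of B: delta (east=+5, north=+0); A at (east=10, north=-10).
Therefore A relative to E: (east=10, north=-10).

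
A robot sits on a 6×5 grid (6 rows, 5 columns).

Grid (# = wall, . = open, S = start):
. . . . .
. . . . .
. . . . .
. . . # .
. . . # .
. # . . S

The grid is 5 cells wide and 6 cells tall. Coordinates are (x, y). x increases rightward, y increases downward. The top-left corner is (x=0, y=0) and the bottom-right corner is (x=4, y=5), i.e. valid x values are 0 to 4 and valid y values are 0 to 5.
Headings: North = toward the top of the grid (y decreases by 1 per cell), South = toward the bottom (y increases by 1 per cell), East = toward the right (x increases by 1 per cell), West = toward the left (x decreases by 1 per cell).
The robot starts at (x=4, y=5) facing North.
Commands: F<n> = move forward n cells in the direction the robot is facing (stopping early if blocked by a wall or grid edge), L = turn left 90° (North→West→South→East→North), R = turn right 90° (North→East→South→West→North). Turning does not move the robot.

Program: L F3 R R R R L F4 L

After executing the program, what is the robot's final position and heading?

Answer: Final position: (x=2, y=5), facing East

Derivation:
Start: (x=4, y=5), facing North
  L: turn left, now facing West
  F3: move forward 2/3 (blocked), now at (x=2, y=5)
  R: turn right, now facing North
  R: turn right, now facing East
  R: turn right, now facing South
  R: turn right, now facing West
  L: turn left, now facing South
  F4: move forward 0/4 (blocked), now at (x=2, y=5)
  L: turn left, now facing East
Final: (x=2, y=5), facing East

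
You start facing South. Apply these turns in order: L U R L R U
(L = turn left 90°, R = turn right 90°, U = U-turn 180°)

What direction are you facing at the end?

Answer: Final heading: South

Derivation:
Start: South
  L (left (90° counter-clockwise)) -> East
  U (U-turn (180°)) -> West
  R (right (90° clockwise)) -> North
  L (left (90° counter-clockwise)) -> West
  R (right (90° clockwise)) -> North
  U (U-turn (180°)) -> South
Final: South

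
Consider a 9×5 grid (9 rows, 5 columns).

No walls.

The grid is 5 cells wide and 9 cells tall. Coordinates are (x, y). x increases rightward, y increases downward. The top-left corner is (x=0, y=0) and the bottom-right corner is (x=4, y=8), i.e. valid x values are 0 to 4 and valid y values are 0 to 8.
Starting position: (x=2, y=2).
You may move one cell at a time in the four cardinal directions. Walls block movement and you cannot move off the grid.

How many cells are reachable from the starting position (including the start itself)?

BFS flood-fill from (x=2, y=2):
  Distance 0: (x=2, y=2)
  Distance 1: (x=2, y=1), (x=1, y=2), (x=3, y=2), (x=2, y=3)
  Distance 2: (x=2, y=0), (x=1, y=1), (x=3, y=1), (x=0, y=2), (x=4, y=2), (x=1, y=3), (x=3, y=3), (x=2, y=4)
  Distance 3: (x=1, y=0), (x=3, y=0), (x=0, y=1), (x=4, y=1), (x=0, y=3), (x=4, y=3), (x=1, y=4), (x=3, y=4), (x=2, y=5)
  Distance 4: (x=0, y=0), (x=4, y=0), (x=0, y=4), (x=4, y=4), (x=1, y=5), (x=3, y=5), (x=2, y=6)
  Distance 5: (x=0, y=5), (x=4, y=5), (x=1, y=6), (x=3, y=6), (x=2, y=7)
  Distance 6: (x=0, y=6), (x=4, y=6), (x=1, y=7), (x=3, y=7), (x=2, y=8)
  Distance 7: (x=0, y=7), (x=4, y=7), (x=1, y=8), (x=3, y=8)
  Distance 8: (x=0, y=8), (x=4, y=8)
Total reachable: 45 (grid has 45 open cells total)

Answer: Reachable cells: 45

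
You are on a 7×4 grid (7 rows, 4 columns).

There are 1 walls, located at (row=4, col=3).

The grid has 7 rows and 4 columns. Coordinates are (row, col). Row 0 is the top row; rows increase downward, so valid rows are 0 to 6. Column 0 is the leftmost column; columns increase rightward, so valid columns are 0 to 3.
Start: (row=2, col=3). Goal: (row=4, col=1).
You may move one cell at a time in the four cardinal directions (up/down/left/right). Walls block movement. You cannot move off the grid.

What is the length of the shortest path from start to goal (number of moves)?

BFS from (row=2, col=3) until reaching (row=4, col=1):
  Distance 0: (row=2, col=3)
  Distance 1: (row=1, col=3), (row=2, col=2), (row=3, col=3)
  Distance 2: (row=0, col=3), (row=1, col=2), (row=2, col=1), (row=3, col=2)
  Distance 3: (row=0, col=2), (row=1, col=1), (row=2, col=0), (row=3, col=1), (row=4, col=2)
  Distance 4: (row=0, col=1), (row=1, col=0), (row=3, col=0), (row=4, col=1), (row=5, col=2)  <- goal reached here
One shortest path (4 moves): (row=2, col=3) -> (row=2, col=2) -> (row=2, col=1) -> (row=3, col=1) -> (row=4, col=1)

Answer: Shortest path length: 4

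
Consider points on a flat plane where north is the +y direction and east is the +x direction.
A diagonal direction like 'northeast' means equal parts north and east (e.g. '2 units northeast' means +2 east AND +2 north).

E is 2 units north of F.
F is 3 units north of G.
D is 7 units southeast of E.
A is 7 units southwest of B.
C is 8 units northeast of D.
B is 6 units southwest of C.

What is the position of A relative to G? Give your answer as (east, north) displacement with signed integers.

Place G at the origin (east=0, north=0).
  F is 3 units north of G: delta (east=+0, north=+3); F at (east=0, north=3).
  E is 2 units north of F: delta (east=+0, north=+2); E at (east=0, north=5).
  D is 7 units southeast of E: delta (east=+7, north=-7); D at (east=7, north=-2).
  C is 8 units northeast of D: delta (east=+8, north=+8); C at (east=15, north=6).
  B is 6 units southwest of C: delta (east=-6, north=-6); B at (east=9, north=0).
  A is 7 units southwest of B: delta (east=-7, north=-7); A at (east=2, north=-7).
Therefore A relative to G: (east=2, north=-7).

Answer: A is at (east=2, north=-7) relative to G.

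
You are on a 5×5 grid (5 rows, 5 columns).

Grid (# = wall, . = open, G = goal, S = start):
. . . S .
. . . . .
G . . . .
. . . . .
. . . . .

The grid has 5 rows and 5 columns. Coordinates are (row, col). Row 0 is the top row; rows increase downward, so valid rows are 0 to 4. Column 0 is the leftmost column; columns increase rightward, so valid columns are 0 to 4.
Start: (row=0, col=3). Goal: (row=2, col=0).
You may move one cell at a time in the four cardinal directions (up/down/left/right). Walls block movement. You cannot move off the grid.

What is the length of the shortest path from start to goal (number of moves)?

Answer: Shortest path length: 5

Derivation:
BFS from (row=0, col=3) until reaching (row=2, col=0):
  Distance 0: (row=0, col=3)
  Distance 1: (row=0, col=2), (row=0, col=4), (row=1, col=3)
  Distance 2: (row=0, col=1), (row=1, col=2), (row=1, col=4), (row=2, col=3)
  Distance 3: (row=0, col=0), (row=1, col=1), (row=2, col=2), (row=2, col=4), (row=3, col=3)
  Distance 4: (row=1, col=0), (row=2, col=1), (row=3, col=2), (row=3, col=4), (row=4, col=3)
  Distance 5: (row=2, col=0), (row=3, col=1), (row=4, col=2), (row=4, col=4)  <- goal reached here
One shortest path (5 moves): (row=0, col=3) -> (row=0, col=2) -> (row=0, col=1) -> (row=0, col=0) -> (row=1, col=0) -> (row=2, col=0)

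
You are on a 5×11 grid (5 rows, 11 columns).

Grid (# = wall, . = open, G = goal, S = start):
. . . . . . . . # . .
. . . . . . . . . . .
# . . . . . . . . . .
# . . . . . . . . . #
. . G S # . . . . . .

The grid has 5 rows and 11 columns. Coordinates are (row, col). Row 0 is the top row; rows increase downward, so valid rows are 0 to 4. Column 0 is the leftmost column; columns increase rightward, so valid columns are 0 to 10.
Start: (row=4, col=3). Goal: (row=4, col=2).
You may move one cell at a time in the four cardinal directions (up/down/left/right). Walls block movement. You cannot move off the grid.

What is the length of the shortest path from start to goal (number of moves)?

Answer: Shortest path length: 1

Derivation:
BFS from (row=4, col=3) until reaching (row=4, col=2):
  Distance 0: (row=4, col=3)
  Distance 1: (row=3, col=3), (row=4, col=2)  <- goal reached here
One shortest path (1 moves): (row=4, col=3) -> (row=4, col=2)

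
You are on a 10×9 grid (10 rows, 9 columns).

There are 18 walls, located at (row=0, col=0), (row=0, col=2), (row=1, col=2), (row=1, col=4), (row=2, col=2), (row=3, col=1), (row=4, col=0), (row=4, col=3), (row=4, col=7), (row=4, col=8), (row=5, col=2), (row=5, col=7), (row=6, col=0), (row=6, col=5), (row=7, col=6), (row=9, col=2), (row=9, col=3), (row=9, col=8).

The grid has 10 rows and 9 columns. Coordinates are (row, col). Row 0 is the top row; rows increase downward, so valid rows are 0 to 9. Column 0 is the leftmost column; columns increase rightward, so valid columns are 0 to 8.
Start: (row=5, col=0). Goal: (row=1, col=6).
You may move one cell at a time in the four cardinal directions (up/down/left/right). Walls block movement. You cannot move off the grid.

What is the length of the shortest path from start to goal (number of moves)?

Answer: Shortest path length: 10

Derivation:
BFS from (row=5, col=0) until reaching (row=1, col=6):
  Distance 0: (row=5, col=0)
  Distance 1: (row=5, col=1)
  Distance 2: (row=4, col=1), (row=6, col=1)
  Distance 3: (row=4, col=2), (row=6, col=2), (row=7, col=1)
  Distance 4: (row=3, col=2), (row=6, col=3), (row=7, col=0), (row=7, col=2), (row=8, col=1)
  Distance 5: (row=3, col=3), (row=5, col=3), (row=6, col=4), (row=7, col=3), (row=8, col=0), (row=8, col=2), (row=9, col=1)
  Distance 6: (row=2, col=3), (row=3, col=4), (row=5, col=4), (row=7, col=4), (row=8, col=3), (row=9, col=0)
  Distance 7: (row=1, col=3), (row=2, col=4), (row=3, col=5), (row=4, col=4), (row=5, col=5), (row=7, col=5), (row=8, col=4)
  Distance 8: (row=0, col=3), (row=2, col=5), (row=3, col=6), (row=4, col=5), (row=5, col=6), (row=8, col=5), (row=9, col=4)
  Distance 9: (row=0, col=4), (row=1, col=5), (row=2, col=6), (row=3, col=7), (row=4, col=6), (row=6, col=6), (row=8, col=6), (row=9, col=5)
  Distance 10: (row=0, col=5), (row=1, col=6), (row=2, col=7), (row=3, col=8), (row=6, col=7), (row=8, col=7), (row=9, col=6)  <- goal reached here
One shortest path (10 moves): (row=5, col=0) -> (row=5, col=1) -> (row=4, col=1) -> (row=4, col=2) -> (row=3, col=2) -> (row=3, col=3) -> (row=3, col=4) -> (row=3, col=5) -> (row=3, col=6) -> (row=2, col=6) -> (row=1, col=6)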